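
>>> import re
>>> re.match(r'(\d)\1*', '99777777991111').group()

`\1` has to match the exact text group 1 already captured.
`match` is anchored at position 0; if the pattern doesn't fit there, it returns None.
The match spans [0:2] → '99'.
Captured: group 1 = '9'.

'99'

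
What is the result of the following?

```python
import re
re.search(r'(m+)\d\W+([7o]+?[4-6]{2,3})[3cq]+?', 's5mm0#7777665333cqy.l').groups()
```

The match spans [2:14] → 'mm0#77776653'.
Captured: group 1 = 'mm', group 2 = '7777665'.

('mm', '7777665')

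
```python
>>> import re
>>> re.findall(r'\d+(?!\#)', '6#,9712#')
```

`(?!…)`/`(?<!…)` only lets a position through if the neighbouring text does NOT match; no characters are consumed.
Walking the string: at [3:6] → '971'.
With no groups in the pattern, `findall` gives back each whole match — 1 here.

['971']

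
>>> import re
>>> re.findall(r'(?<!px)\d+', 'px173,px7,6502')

['73', '6502']

`(?!…)`/`(?<!…)` only lets a position through if the neighbouring text does NOT match; no characters are consumed.
No capturing groups, so `findall` returns the 2 full match strings.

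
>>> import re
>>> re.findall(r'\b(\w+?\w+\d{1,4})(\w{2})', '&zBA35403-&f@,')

This matches a word boundary (`\b`, zero-width); then one or more of a word character (lazy), then one or more of a word character, then 1 to 4 of a digit (captured); then exactly 2 of a word character (captured).
Matches: at [1:9] match 'zBA35403', groups = ('zBA354', '03').
With 2 capturing groups, `findall` returns a 2-tuple per match.

[('zBA354', '03')]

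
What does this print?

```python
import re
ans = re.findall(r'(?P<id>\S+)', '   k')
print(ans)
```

This matches one or more of a non-whitespace character (captured as 'id').
Because there's exactly one group, `findall` drops the full match and keeps group 1 from the one hit.

['k']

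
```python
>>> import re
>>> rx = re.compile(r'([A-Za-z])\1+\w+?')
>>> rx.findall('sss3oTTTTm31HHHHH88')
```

`\1` is not a pattern — it's the concrete string captured by group 1, re-applied verbatim.
Scanning left to right: at [0:4] match 'sss3', group 1 = 's'; at [5:10] match 'TTTTm', group 1 = 'T'; at [12:18] match 'HHHHH8', group 1 = 'H'.
Because there's exactly one group, `findall` drops the full match and keeps group 1 from each hit.

['s', 'T', 'H']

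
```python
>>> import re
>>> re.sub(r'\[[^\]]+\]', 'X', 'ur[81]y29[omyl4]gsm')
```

'urXy29Xgsm'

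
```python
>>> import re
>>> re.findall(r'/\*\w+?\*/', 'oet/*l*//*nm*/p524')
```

Walking the string: at [3:8] → '/*l*/'; at [8:14] → '/*nm*/'.
Since nothing is captured, `findall` lists the 2 matched substrings directly.

['/*l*/', '/*nm*/']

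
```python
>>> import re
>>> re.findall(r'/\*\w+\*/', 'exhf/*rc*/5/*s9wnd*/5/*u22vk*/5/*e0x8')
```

['/*rc*/', '/*s9wnd*/', '/*u22vk*/']

With no groups in the pattern, `findall` gives back each whole match — 3 here.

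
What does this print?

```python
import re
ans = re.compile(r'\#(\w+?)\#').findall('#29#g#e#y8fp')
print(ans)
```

['29', 'e']

`findall` collects group 1 from each match (2 total).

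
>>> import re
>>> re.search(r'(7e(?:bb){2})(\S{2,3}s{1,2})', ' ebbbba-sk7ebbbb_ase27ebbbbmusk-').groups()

('7ebbbb', '_as')

The match spans [10:19] → '7ebbbb_as'.
Captured: group 1 = '7ebbbb', group 2 = '_as'.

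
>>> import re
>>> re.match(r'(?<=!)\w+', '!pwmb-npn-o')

None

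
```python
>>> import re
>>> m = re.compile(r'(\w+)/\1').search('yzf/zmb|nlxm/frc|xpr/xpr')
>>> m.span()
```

A backreference is literal: `\1` must see the identical characters the first group matched.
`search` walks the string left to right and returns the first match it finds.
The match spans [17:24] → 'xpr/xpr'.
Captured: group 1 = 'xpr'.

(17, 24)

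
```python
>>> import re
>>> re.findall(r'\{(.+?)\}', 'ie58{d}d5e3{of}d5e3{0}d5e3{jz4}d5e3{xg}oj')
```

['d', 'of', '0', 'jz4', 'xg']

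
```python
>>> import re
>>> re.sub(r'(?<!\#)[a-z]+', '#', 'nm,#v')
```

'#,#v'

The negative lookaround is zero-width — it rules out positions where the adjacent text would match, without consuming anything.
Each match is replaced by '#'.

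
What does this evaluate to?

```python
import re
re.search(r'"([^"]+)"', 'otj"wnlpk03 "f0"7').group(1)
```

The match spans [3:13] → '"wnlpk03 "'.
Captured: group 1 = 'wnlpk03 '.

'wnlpk03 '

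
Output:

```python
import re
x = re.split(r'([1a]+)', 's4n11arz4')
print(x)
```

This matches one or more of one of [1a] (captured).
Matches to split on: at [3:6] → '11a'.
Because the pattern has a capturing group, `split` also inserts each captured text between the pieces.

['s4n', '11a', 'rz4']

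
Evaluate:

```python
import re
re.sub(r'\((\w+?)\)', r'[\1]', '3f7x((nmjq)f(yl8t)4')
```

'3f7x([nmjq]f[yl8t]4'

Matches: at [5:11] → '(nmjq)'; at [12:18] → '(yl8t)'.
The replacement refers to a captured group, so each match is rewritten using its own captured text.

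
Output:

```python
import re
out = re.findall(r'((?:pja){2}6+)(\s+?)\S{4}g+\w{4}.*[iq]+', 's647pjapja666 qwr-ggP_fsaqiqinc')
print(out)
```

[('pjapja666', ' ')]

The pattern matches the literal 'pja' repeated 2 times, then one or more of the literal '6' (captured); then one or more of whitespace (lazy) (captured); then exactly 4 of a non-whitespace character, then one or more of the literal 'g'; then exactly 4 of a word character, then zero or more of any character, then one or more of one of [iq].
Matches: at [4:29] match 'pjapja666 qwr-ggP_fsaqiqi', groups = ('pjapja666', ' ').
Multiple groups make `findall` return tuples — one 2-tuple for the one match.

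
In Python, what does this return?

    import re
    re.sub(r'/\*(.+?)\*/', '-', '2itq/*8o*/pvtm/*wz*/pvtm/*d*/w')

'2itq-pvtm-pvtm-w'

Matches: at [4:10] → '/*8o*/'; at [14:20] → '/*wz*/'; at [24:29] → '/*d*/'.
`sub` substitutes '-' at each match site.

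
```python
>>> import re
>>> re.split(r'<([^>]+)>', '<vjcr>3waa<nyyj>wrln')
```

['', 'vjcr', '3waa', 'nyyj', 'wrln']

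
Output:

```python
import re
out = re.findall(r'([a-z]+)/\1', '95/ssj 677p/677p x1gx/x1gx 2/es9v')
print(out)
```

The backreference `\1` re-matches whatever the first group consumed, character for character.
Because there's exactly one group, `findall` drops the full match and keeps group 1 from the one hit.

['x']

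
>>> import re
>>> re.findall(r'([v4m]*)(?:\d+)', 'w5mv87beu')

Pattern: zero or more of one of [v4m] (captured); then one or more of a digit (non-capturing group).
Scanning left to right: at [1:2] match '5', group 1 = ''; at [2:6] match 'mv87', group 1 = 'mv'.
`findall` collects group 1 from each match (2 total).

['', 'mv']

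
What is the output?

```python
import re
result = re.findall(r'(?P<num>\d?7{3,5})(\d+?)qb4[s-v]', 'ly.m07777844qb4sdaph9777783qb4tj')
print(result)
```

This matches optionally a digit, then 3 to 5 of the literal '7' (captured as 'num'); then one or more of a digit (lazy) (captured); then the literal 'qb4', then a character in [s-v].
Matches: at [4:16] match '07777844qb4s', groups = ('07777', '844'); at [20:31] match '9777783qb4t', groups = ('97777', '83').
With 2 capturing groups, `findall` returns a 2-tuple per match.

[('07777', '844'), ('97777', '83')]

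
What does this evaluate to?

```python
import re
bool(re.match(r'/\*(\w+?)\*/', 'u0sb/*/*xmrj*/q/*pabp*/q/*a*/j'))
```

`re.match` only tries the pattern at the start of the string.
Here the pattern fails at index 0, so the call returns None, and `bool(None)` is False.

False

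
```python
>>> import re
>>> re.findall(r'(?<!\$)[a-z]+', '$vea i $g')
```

The negative lookahead/lookbehind blocks any match where the forbidden context is present.
Matches: at [2:4] → 'ea'; at [5:6] → 'i'.
`findall` yields the raw match text (2 of them) because the pattern has no groups.

['ea', 'i']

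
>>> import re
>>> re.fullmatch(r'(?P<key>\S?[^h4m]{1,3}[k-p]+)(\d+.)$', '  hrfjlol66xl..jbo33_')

None

Pattern: optionally a non-whitespace character, then 1 to 3 of any character except [h4m], then one or more of a character in [k-p] (captured as 'key'); then one or more of a digit, then any character (captured); then anchored at the end.
`fullmatch` succeeds only if the pattern covers the string from start to end.
Here the string isn't matched end-to-end, so the call returns None.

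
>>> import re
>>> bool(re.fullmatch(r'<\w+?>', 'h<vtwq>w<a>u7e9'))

False

`re.fullmatch` requires the pattern to consume the entire string.
Here there's no way to consume every character, so the call returns None, and `bool(None)` is False.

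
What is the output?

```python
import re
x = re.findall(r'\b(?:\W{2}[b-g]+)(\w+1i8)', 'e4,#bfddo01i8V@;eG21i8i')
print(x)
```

['o01i8', 'G21i8']

One capturing group, so `findall` returns just the captured substring from each match — 2 in all.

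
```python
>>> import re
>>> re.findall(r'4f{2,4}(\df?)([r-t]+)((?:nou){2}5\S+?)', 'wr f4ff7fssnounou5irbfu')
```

[('7f', 'ss', 'nounou5i')]

This matches the literal '4', then 2 to 4 of the literal 'f'; then a digit, then optionally a literal 'f' (captured); then one or more of a character in [r-t] (captured); then the literal 'nou' repeated 2 times, then the literal '5', then one or more of a non-whitespace character (lazy) (captured).
The `?` after the quantifier makes it lazy — it takes as little as possible before letting the rest of the pattern try.
Scanning left to right: at [4:19] match '4ff7fssnounou5i', groups = ('7f', 'ss', 'nounou5i').
Multiple groups make `findall` return tuples — one 3-tuple for the one match.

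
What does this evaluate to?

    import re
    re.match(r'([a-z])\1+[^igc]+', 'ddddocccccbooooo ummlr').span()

With `match`, the pattern is implicitly anchored at the beginning.
The match spans [0:5] → 'ddddo'.

(0, 5)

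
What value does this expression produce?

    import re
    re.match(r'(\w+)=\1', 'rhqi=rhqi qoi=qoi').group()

'rhqi=rhqi'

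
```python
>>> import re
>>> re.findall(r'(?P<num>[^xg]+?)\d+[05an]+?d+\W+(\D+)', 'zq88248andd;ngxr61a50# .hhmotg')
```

[('zq', 'ngxr')]

This matches one or more of any character except [xg] (lazy) (captured as 'num'); then one or more of a digit; then one or more of one of [05an] (lazy), then one or more of a literal 'd', then one or more of a non-word character; then one or more of a non-digit (captured).
Walking the string: at [0:16] match 'zq88248andd;ngxr', groups = ('zq', 'ngxr').
Multiple groups make `findall` return tuples — one 2-tuple for the one match.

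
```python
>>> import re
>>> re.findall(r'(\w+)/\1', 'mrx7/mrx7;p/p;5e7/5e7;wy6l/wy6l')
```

['mrx7', 'p', '5e7', 'wy6l']

`\1` has to match the exact text group 1 already captured.
Matches: at [0:9] match 'mrx7/mrx7', group 1 = 'mrx7'; at [10:13] match 'p/p', group 1 = 'p'; at [14:21] match '5e7/5e7', group 1 = '5e7'; at [22:31] match 'wy6l/wy6l', group 1 = 'wy6l'.
One capturing group, so `findall` returns just the captured substring from each match — 4 in all.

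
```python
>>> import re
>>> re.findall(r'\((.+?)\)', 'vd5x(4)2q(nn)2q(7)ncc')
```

['4', 'nn', '7']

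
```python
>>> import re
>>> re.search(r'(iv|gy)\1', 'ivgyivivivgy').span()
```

(4, 8)

`\1` has to match the exact text group 1 already captured.
The match spans [4:8] → 'iviv'.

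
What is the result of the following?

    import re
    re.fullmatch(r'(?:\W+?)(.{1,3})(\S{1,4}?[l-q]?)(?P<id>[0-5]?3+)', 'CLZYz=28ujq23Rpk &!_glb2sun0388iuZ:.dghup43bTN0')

`re.fullmatch` requires the pattern to consume the entire string.
Here the pattern can't cover the whole string, so the call returns None.

None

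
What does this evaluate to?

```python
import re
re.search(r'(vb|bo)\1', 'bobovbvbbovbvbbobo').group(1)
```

The match spans [0:4] → 'bobo'.
Captured: group 1 = 'bo'.

'bo'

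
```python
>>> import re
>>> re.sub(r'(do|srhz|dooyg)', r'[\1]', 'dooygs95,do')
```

`|` is ordered: at each position the engine commits to the first alternative that works.
The replacement refers to a captured group, so each match is rewritten using its own captured text.

'[do]oygs95,[do]'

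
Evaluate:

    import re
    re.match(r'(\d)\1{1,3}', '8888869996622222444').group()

'8888'

A backreference is literal: `\1` must see the identical characters the first group matched.
With `match`, the pattern is implicitly anchored at the beginning.
The match spans [0:4] → '8888'.
Captured: group 1 = '8'.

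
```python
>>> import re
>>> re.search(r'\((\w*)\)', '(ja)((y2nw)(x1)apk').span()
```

The match spans [0:4] → '(ja)'.

(0, 4)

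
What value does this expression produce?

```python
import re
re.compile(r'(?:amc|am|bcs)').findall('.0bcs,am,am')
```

['bcs', 'am', 'am']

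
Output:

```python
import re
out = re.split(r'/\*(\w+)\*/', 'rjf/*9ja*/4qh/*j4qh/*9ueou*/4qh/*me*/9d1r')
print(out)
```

Matches to split on: at [3:10] → '/*9ja*/'; at [19:28] → '/*9ueou*/'; at [31:37] → '/*me*/'.
With a capturing group present, the delimiter's captured portion is kept in the result list.

['rjf', '9ja', '4qh/*j4qh', '9ueou', '4qh', 'me', '9d1r']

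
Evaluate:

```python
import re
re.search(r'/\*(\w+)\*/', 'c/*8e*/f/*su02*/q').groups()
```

('8e',)

`re.search` scans for the first position where the pattern succeeds.
The match spans [1:7] → '/*8e*/'.
Captured: group 1 = '8e'.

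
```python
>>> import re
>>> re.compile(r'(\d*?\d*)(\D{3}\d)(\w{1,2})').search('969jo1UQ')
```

None

This matches zero or more of a digit (lazy), then zero or more of a digit (captured); then exactly 3 of a non-digit, then a digit (captured); then 1 to 2 of a word character (captured).
Here no position works, so the call returns None.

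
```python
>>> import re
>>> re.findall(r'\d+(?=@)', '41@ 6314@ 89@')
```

['41', '6314', '89']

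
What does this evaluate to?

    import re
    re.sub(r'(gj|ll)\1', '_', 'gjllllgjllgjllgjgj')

'gj_gjllgjll_'

The backreference `\1` re-matches whatever the first group consumed, character for character.
Matches: at [2:6] → 'llll'; at [14:18] → 'gjgj'.
Every occurrence is swapped for '_'.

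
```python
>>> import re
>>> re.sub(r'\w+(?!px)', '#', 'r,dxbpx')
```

'#,#'

The negative lookaround is zero-width — it rules out positions where the adjacent text would match, without consuming anything.
Each match is replaced by '#'.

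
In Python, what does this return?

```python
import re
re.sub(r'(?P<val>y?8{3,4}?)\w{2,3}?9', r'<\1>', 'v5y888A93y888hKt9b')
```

'v5y888A93<y888>b'

The pattern matches optionally the literal 'y', then 3 to 4 of the literal '8' (lazy) (captured as 'val'); then 2 to 3 of a word character (lazy), then a literal '9'.
Matches: at [9:17] → 'y888hKt9'.
The replacement refers to a captured group, so each match is rewritten using its own captured text.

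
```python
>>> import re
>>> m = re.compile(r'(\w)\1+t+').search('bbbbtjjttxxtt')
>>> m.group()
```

`\1` has to match the exact text group 1 already captured.
The match spans [0:5] → 'bbbbt'.

'bbbbt'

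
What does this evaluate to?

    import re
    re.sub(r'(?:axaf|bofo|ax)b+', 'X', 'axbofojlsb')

Every occurrence is swapped for 'X'.

'Xofojlsb'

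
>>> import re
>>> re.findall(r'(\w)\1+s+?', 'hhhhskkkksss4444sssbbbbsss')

`\1` has to match the exact text group 1 already captured.
Scanning left to right: at [0:5] match 'hhhhs', group 1 = 'h'; at [5:10] match 'kkkks', group 1 = 'k'; at [12:17] match '4444s', group 1 = '4'; at [19:24] match 'bbbbs', group 1 = 'b'.
With a single group, `findall` returns only what that group captured — 4 items.

['h', 'k', '4', 'b']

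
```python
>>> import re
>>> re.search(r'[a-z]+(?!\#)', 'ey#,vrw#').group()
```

`(?!…)`/`(?<!…)` only lets a position through if the neighbouring text does NOT match; no characters are consumed.
The match spans [0:1] → 'e'.

'e'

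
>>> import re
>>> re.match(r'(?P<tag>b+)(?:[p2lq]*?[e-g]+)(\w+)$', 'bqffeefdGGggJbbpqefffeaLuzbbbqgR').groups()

('b', 'dGGggJbbpqefffeaLuzbbbqgR')

The pattern matches one or more of a literal 'b' (captured as 'tag'); then zero or more of one of [p2lq] (lazy), then one or more of a character in [e-g] (non-capturing group); then one or more of a word character (captured); then anchored at the end.
With `match`, the pattern is implicitly anchored at the beginning.
The match spans [0:32] → 'bqffeefdGGggJbbpqefffeaLuzbbbqgR'.
Captured: group 1 = 'b', group 2 = 'dGGggJbbpqefffeaLuzbbbqgR'.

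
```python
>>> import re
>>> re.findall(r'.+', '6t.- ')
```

This matches one or more of any character.
Walking the string: at [0:5] → '6t.- '.
No capturing groups, so `findall` returns the 1 full match string.

['6t.- ']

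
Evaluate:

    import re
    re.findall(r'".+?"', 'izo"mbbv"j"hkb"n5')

['"mbbv"', '"hkb"']

The `?` after the quantifier makes it lazy — it takes as little as possible before letting the rest of the pattern try.
No capturing groups, so `findall` returns the 2 full match strings.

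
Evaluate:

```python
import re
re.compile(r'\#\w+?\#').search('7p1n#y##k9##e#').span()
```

Unlike `match`, `search` isn't anchored — it looks for the pattern anywhere in the string.
The match spans [4:7] → '#y#'.

(4, 7)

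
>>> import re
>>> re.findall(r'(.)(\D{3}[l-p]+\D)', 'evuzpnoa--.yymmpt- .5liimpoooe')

This matches any character (captured); then exactly 3 of a non-digit, then one or more of a character in [l-p], then a non-digit (captured).
Scanning left to right: at [0:8] match 'evuzpnoa', groups = ('e', 'vuzpnoa'); at [9:17] match '-.yymmpt', groups = ('-', '.yymmpt'); at [20:30] match '5liimpoooe', groups = ('5', 'liimpoooe').
2 groups means each result is a tuple of 2 captured strings — 3 here.

[('e', 'vuzpnoa'), ('-', '.yymmpt'), ('5', 'liimpoooe')]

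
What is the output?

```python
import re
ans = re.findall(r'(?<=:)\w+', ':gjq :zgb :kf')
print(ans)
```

['gjq', 'zgb', 'kf']

Because the assertion is zero-width, the text it checks is not consumed and won't appear in the result.
Matches: at [1:4] → 'gjq'; at [6:9] → 'zgb'; at [11:13] → 'kf'.
With no groups in the pattern, `findall` gives back each whole match — 3 here.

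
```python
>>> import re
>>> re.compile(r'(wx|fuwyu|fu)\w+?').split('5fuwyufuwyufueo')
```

Alternation tries branches left to right and keeps the first one that lets the overall match succeed at that position.
`re.split` interleaves the captured-group text with the surrounding fragments.

['5', 'fuwyu', 'uwyu', 'fu', 'o']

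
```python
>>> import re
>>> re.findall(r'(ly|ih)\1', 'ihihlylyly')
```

The backreference `\1` re-matches whatever the first group consumed, character for character.
Walking the string: at [0:4] match 'ihih', group 1 = 'ih'; at [4:8] match 'lyly', group 1 = 'ly'.
Because there's exactly one group, `findall` drops the full match and keeps group 1 from each hit.

['ih', 'ly']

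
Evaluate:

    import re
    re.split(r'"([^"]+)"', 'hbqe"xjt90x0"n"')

['hbqe', 'xjt90x0', 'n"']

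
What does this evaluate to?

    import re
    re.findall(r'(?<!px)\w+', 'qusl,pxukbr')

A negative assertion filters positions out without eating any characters.
Walking the string: at [0:4] → 'qusl'; at [5:11] → 'pxukbr'.
No capturing groups, so `findall` returns the 2 full match strings.

['qusl', 'pxukbr']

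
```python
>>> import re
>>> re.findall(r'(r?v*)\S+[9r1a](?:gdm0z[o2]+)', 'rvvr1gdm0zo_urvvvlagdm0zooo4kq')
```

Pattern: optionally a literal 'r', then zero or more of the literal 'v' (captured); then one or more of a non-whitespace character, then one of [9r1a]; then the literal 'gd', then the literal 'm0z', then one or more of one of [o2] (non-capturing group).
Walking the string: at [0:27] match 'rvvr1gdm0zo_urvvvlagdm0zooo', group 1 = 'rvv'.
Because there's exactly one group, `findall` drops the full match and keeps group 1 from the one hit.

['rvv']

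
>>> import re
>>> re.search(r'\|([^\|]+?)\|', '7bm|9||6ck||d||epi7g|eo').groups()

Unlike `match`, `search` isn't anchored — it looks for the pattern anywhere in the string.
The match spans [3:6] → '|9|'.
Captured: group 1 = '9'.

('9',)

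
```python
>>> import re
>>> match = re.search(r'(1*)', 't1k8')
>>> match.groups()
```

('',)

The pattern matches zero or more of a literal '1' (captured).
Unlike `match`, `search` isn't anchored — it looks for the pattern anywhere in the string.
The match spans [0:0] → ''.
Captured: group 1 = ''.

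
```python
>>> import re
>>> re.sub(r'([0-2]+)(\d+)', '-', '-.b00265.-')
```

'-.b-.-'

The pattern matches one or more of a character in [0-2] (captured); then one or more of a digit (captured).
Matches: at [3:8] → '00265'.
Every occurrence is swapped for '-'.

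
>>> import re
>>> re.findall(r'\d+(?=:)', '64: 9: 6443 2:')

Lookahead/lookbehind check context without consuming it, so the matched span excludes the asserted characters.
Matches: at [0:2] → '64'; at [4:5] → '9'; at [12:13] → '2'.
Since nothing is captured, `findall` lists the 3 matched substrings directly.

['64', '9', '2']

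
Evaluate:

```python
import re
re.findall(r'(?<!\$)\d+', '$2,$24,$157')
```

`(?!…)`/`(?<!…)` only lets a position through if the neighbouring text does NOT match; no characters are consumed.
With no groups in the pattern, `findall` gives back each whole match — 2 here.

['4', '57']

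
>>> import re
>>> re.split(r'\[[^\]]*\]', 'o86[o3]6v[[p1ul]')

['o86', '6v', '']

`split` removes every match and returns the 3 fragments in between.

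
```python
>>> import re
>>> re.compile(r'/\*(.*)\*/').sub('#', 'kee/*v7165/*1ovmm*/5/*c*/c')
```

'kee#c'

Every occurrence is swapped for '#'.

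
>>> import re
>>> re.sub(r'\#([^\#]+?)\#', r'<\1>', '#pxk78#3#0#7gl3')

'<pxk78>3<0>7gl3'

Matches: at [0:7] → '#pxk78#'; at [8:11] → '#0#'.
`\1` in the replacement pulls in group 1's text for each match.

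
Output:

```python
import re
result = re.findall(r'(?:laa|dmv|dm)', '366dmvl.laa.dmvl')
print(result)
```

['dmv', 'laa', 'dmv']

The regex engine tests alternatives in the order written; an earlier branch that matches wins even if a later one would match more.
Matches: at [3:6] → 'dmv'; at [8:11] → 'laa'; at [12:15] → 'dmv'.
`findall` yields the raw match text (3 of them) because the pattern has no groups.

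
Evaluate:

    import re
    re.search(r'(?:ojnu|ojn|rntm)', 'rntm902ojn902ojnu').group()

'rntm'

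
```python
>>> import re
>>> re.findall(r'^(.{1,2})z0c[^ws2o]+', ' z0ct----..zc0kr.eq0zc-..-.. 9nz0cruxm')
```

Pattern: anchored at the start of the string; then 1 to 2 of any character (captured); then the literal 'z0c', then one or more of any character except [ws2o].
One capturing group, so `findall` returns just the captured substring from the one match — 1 in all.

[' ']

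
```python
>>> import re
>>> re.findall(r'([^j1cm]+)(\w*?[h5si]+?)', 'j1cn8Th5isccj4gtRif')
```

This matches one or more of any character except [j1cm] (captured); then zero or more of a word character (lazy), then one or more of one of [h5si] (lazy) (captured).
Matches: at [3:18] match 'n8Th5isccj4gtRi', groups = ('n8Th5is', 'ccj4gtRi').
With 2 capturing groups, `findall` returns a 2-tuple per match.

[('n8Th5is', 'ccj4gtRi')]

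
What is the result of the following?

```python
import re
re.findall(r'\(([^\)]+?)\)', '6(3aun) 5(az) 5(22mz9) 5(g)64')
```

Scanning left to right: at [1:7] match '(3aun)', group 1 = '3aun'; at [9:13] match '(az)', group 1 = 'az'; at [15:22] match '(22mz9)', group 1 = '22mz9'; at [24:27] match '(g)', group 1 = 'g'.
`findall` collects group 1 from each match (4 total).

['3aun', 'az', '22mz9', 'g']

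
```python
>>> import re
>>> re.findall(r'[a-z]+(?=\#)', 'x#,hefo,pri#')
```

['x', 'pri']

The `(?=…)`/`(?<=…)` assertion just peeks at neighbouring text; it doesn't advance the match position.
No capturing groups, so `findall` returns the 2 full match strings.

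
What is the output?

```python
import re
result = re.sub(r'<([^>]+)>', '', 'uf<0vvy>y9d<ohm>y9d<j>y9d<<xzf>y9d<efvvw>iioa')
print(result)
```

ufy9dy9dy9dy9diioa

Every occurrence is swapped for ''.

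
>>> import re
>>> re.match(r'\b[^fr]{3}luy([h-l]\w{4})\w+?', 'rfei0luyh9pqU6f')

None

The pattern matches a word boundary (`\b`, zero-width); then exactly 3 of any character except [fr], then the literal 'luy'; then a character in [h-l], then exactly 4 of a word character (captured); then one or more of a word character (lazy).
`re.match` won't scan ahead — the pattern has to work from the very first character.
Here the string doesn't start with a match, so the call returns None.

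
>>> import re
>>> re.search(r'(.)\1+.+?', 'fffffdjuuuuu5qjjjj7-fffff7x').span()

`\1` is not a pattern — it's the concrete string captured by group 1, re-applied verbatim.
The match spans [0:6] → 'fffffd'.

(0, 6)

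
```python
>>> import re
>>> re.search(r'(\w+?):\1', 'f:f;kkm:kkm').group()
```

'f:f'

`\1` is not a pattern — it's the concrete string captured by group 1, re-applied verbatim.
The match spans [0:3] → 'f:f'.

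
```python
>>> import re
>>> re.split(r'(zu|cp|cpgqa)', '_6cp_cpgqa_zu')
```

`|` is ordered: at each position the engine commits to the first alternative that works.
With a capturing group present, the delimiter's captured portion is kept in the result list.

['_6', 'cp', '_', 'cp', 'gqa_', 'zu', '']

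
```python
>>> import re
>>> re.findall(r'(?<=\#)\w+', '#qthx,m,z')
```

['qthx']

Lookahead/lookbehind check context without consuming it, so the matched span excludes the asserted characters.
Since nothing is captured, `findall` lists the 1 matched substring directly.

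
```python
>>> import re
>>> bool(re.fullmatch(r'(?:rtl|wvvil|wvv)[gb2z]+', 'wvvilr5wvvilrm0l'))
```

`fullmatch` succeeds only if the pattern covers the string from start to end.
Here the string isn't matched end-to-end, so the call returns None, and `bool(None)` is False.

False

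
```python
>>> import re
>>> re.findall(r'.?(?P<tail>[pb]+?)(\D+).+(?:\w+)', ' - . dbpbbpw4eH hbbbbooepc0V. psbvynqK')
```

[('b', 'pbbpw')]

The pattern matches optionally any character; then one or more of one of [pb] (lazy) (captured as 'tail'); then one or more of a non-digit (captured); then one or more of any character; then one or more of a word character (non-capturing group).
Lazy quantifiers expand one character at a time until the remainder of the pattern can match.
Scanning left to right: at [5:38] match 'dbpbbpw4eH hbbbbooepc0V. psbvynqK', groups = ('b', 'pbbpw').
2 groups means the one result is a tuple of 2 captured strings — 1 here.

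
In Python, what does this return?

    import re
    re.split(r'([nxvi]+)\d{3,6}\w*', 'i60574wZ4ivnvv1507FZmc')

['', 'i', '']

Pattern: one or more of one of [nxvi] (captured); then 3 to 6 of a digit, then zero or more of a word character.
Matches to split on: at [0:22] → 'i60574wZ4ivnvv1507FZmc'.
With a capturing group present, the delimiter's captured portion is kept in the result list.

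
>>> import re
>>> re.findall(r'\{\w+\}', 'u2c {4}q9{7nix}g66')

['{4}', '{7nix}']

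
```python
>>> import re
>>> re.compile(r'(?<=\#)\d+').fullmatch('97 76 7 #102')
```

Because the assertion is zero-width, the text it checks is not consumed and won't appear in the result.
`re.fullmatch` is like wrapping the pattern in `^…$` (in single-line mode).
Here there's no way to consume every character, so the call returns None.

None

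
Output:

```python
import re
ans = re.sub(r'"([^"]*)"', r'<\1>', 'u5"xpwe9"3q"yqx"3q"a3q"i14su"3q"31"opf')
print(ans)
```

u5<xpwe9>3q<yqx>3q<a3q>i14su<3q>31"opf

The replacement refers to a captured group, so each match is rewritten using its own captured text.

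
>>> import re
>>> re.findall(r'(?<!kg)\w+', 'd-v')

['d', 'v']

Because the assertion is negative and zero-width, positions next to the forbidden text are skipped.
Scanning left to right: at [0:1] → 'd'; at [2:3] → 'v'.
`findall` yields the raw match text (2 of them) because the pattern has no groups.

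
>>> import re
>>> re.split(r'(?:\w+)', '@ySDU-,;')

The pattern matches one or more of a word character (non-capturing group).
Matches to split on: at [1:5] → 'ySDU'.
The string is cut at each match, leaving 2 pieces.

['@', '-,;']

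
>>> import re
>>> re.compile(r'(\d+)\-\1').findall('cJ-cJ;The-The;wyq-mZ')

[]

After group 1 captures some text, `\1` only succeeds where that same text appears again.
One capturing group, so `findall` returns just the captured substring from each match — 0 in all.
Nothing in the string satisfies the pattern, so the list is empty.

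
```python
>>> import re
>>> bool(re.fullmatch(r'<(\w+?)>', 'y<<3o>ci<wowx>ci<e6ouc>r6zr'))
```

`fullmatch` succeeds only if the pattern covers the string from start to end.
Here the pattern can't cover the whole string, so the call returns None, and `bool(None)` is False.

False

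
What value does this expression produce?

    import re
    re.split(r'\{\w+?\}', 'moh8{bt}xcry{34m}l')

['moh8', 'xcry', 'l']

The string is cut at each match, leaving 3 pieces.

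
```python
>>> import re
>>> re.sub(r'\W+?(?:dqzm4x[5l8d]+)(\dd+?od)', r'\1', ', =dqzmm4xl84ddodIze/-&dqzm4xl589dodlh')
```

', =dqzmm4xl84ddodIze9dodlh'

Each match is replaced using the text its own group 1 captured.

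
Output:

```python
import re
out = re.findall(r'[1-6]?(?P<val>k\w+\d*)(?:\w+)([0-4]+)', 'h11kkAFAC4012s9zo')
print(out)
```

[('kkAFAC40', '2')]

This matches optionally a character in [1-6]; then the literal 'k', then one or more of a word character, then zero or more of a digit (captured as 'val'); then one or more of a word character (non-capturing group); then one or more of a character in [0-4] (captured).
Matches: at [2:13] match '1kkAFAC4012', groups = ('kkAFAC40', '2').
`findall` packs the 2 group values into a tuple for every match.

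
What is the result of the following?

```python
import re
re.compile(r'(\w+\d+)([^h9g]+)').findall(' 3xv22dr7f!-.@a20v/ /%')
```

[('3xv22dr7', 'f!-.@a20v/ /%')]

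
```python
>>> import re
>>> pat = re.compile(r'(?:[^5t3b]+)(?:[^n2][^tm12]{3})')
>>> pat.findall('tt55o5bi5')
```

['o5bi5']

This matches one or more of any character except [5t3b] (non-capturing group); then any character except [n2], then exactly 3 of any character except [tm12] (non-capturing group).
`findall` yields the raw match text (1 of them) because the pattern has no groups.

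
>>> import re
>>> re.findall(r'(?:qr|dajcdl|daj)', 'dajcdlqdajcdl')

['dajcdl', 'dajcdl']

Branches in `(...|...)` are attempted left-to-right; the first branch that allows the whole pattern to succeed is taken.
Scanning left to right: at [0:6] → 'dajcdl'; at [7:13] → 'dajcdl'.
Since nothing is captured, `findall` lists the 2 matched substrings directly.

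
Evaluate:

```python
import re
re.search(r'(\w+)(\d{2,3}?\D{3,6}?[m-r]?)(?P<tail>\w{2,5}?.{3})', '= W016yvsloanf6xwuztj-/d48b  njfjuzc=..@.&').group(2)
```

'16yvs'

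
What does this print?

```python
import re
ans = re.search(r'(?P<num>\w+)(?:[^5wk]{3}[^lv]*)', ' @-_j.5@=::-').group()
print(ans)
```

5@=::-

The match spans [6:12] → '5@=::-'.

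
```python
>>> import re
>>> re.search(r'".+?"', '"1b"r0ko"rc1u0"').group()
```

The match spans [0:4] → '"1b"'.

'"1b"'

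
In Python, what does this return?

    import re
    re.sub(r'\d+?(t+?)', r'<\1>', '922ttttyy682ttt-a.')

The pattern matches one or more of a digit (lazy); then one or more of a literal 't' (lazy) (captured).
Because the quantifier is non-greedy, it stops expanding at the earliest point where the rest of the pattern can succeed.
Matches: at [0:4] → '922t'; at [9:13] → '682t'.
Each match is replaced using the text its own group 1 captured.

'<t>tttyy<t>tt-a.'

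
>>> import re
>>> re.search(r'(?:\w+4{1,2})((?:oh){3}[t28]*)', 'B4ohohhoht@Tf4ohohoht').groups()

Pattern: one or more of a word character, then 1 to 2 of a literal '4' (non-capturing group); then the literal 'oh' repeated 3 times, then zero or more of one of [t28] (captured).
`search` walks the string left to right and returns the first match it finds.
The match spans [11:21] → 'Tf4ohohoht'.
Captured: group 1 = 'ohohoht'.

('ohohoht',)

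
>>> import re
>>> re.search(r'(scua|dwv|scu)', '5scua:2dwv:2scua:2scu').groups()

('scua',)

The match spans [1:5] → 'scua'.
Captured: group 1 = 'scua'.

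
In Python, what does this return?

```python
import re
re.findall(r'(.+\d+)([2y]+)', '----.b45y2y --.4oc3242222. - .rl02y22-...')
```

The pattern matches one or more of any character, then one or more of a digit (captured); then one or more of one of [2y] (captured).
Matches: at [0:37] match '----.b45y2y --.4oc3242222. - .rl02y22', groups = ('----.b45y2y --.4oc3242222. - .rl02y2', '2').
With 2 capturing groups, `findall` returns a 2-tuple per match.

[('----.b45y2y --.4oc3242222. - .rl02y2', '2')]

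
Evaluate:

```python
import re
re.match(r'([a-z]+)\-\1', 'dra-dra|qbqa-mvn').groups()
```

('dra',)

The match spans [0:7] → 'dra-dra'.
Captured: group 1 = 'dra'.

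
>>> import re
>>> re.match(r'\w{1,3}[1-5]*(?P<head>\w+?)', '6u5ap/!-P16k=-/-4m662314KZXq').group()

`re.match` won't scan ahead — the pattern has to work from the very first character.
The match spans [0:4] → '6u5a'.

'6u5a'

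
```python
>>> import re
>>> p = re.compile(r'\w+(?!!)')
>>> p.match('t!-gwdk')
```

None

With `match`, the pattern is implicitly anchored at the beginning.
Here the string doesn't start with a match, so the call returns None.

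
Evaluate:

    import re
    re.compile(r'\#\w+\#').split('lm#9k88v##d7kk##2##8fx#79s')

Matches to split on: at [2:9] → '#9k88v#'; at [9:15] → '#d7kk#'; at [15:18] → '#2#'; at [18:23] → '#8fx#'.
Each match becomes a cut point; 5 segments remain.

['lm', '', '', '', '79s']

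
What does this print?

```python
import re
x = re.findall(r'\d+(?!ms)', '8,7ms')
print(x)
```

['8']

The negative lookahead/lookbehind blocks any match where the forbidden context is present.
`findall` yields the raw match text (1 of them) because the pattern has no groups.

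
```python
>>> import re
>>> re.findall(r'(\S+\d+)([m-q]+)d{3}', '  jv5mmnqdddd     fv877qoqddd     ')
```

`findall` packs the 2 group values into a tuple for every match.

[('jv5', 'mmnq'), ('fv877', 'qoq')]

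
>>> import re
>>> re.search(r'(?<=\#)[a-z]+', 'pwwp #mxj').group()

'mxj'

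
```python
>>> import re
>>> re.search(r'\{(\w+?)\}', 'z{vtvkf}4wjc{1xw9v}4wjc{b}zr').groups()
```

`re.search` tries every starting position until one works.
The match spans [1:8] → '{vtvkf}'.
Captured: group 1 = 'vtvkf'.

('vtvkf',)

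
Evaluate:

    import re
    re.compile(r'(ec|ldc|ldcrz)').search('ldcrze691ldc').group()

`|` is ordered: at each position the engine commits to the first alternative that works.
The match spans [0:3] → 'ldc'.

'ldc'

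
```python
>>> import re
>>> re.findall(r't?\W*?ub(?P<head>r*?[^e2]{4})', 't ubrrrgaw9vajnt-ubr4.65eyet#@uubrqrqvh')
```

['rrrg', 'r4.6', 'rqrq']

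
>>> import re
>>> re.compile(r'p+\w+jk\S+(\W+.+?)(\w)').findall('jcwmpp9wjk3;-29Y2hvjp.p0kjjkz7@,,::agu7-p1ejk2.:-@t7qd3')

[('@t', '7')]

This matches one or more of a literal 'p'; then one or more of a word character, then the literal 'jk', then one or more of a non-whitespace character; then one or more of a non-word character, then one or more of any character (lazy) (captured); then a word character (captured).
With the lazy modifier that quantifier settles for the fewest repetitions that let the rest of the pattern succeed (the atoms after it are unaffected and can still be greedy).
Walking the string: at [4:52] match 'pp9wjk3;-29Y2hvjp.p0kjjkz7@,,::agu7-p1ejk2.:-@t7', groups = ('@t', '7').
2 groups means the one result is a tuple of 2 captured strings — 1 here.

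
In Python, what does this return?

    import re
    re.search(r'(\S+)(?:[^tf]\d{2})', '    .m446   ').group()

'.m446'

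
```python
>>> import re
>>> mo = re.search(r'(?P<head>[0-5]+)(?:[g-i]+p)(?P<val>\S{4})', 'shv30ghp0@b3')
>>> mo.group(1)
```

'30'

This matches one or more of a character in [0-5] (captured as 'head'); then one or more of a character in [g-i], then the literal 'p' (non-capturing group); then exactly 4 of a non-whitespace character (captured as 'val').
`re.search` tries every starting position until one works.
The match spans [3:12] → '30ghp0@b3'.
Captured: group 1 = '30', group 2 = '0@b3'.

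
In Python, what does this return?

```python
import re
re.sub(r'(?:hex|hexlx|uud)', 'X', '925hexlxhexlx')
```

Branches in `(...|...)` are attempted left-to-right; the first branch that allows the whole pattern to succeed is taken.
Every occurrence is swapped for 'X'.

'925XlxXlx'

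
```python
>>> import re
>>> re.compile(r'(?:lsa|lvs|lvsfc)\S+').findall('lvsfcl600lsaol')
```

['lvsfcl600lsaol']

No capturing groups, so `findall` returns the 1 full match string.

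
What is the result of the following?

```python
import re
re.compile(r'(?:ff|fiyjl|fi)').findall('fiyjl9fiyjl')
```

Alternation isn't longest-match — the leftmost alternative that fits at this position is chosen.
Walking the string: at [0:5] → 'fiyjl'; at [6:11] → 'fiyjl'.
Since nothing is captured, `findall` lists the 2 matched substrings directly.

['fiyjl', 'fiyjl']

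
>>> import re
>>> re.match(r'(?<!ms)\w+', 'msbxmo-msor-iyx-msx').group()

'msbxmo'

Because the assertion is negative and zero-width, positions next to the forbidden text are skipped.
With `match`, the pattern is implicitly anchored at the beginning.
The match spans [0:6] → 'msbxmo'.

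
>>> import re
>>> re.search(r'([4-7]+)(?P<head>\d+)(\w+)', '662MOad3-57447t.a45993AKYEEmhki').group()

'662MOad3'

The match spans [0:8] → '662MOad3'.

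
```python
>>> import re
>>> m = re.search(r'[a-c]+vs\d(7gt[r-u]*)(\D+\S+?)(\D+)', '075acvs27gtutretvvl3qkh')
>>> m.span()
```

(3, 23)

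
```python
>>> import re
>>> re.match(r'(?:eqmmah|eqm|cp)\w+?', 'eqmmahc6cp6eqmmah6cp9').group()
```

Alternation isn't longest-match — the leftmost alternative that fits at this position is chosen.
`re.match` only tries the pattern at the start of the string.
The match spans [0:7] → 'eqmmahc'.

'eqmmahc'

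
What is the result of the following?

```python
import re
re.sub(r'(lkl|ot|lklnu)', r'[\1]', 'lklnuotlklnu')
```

The regex engine tests alternatives in the order written; an earlier branch that matches wins even if a later one would match more.
`\1` in the replacement pulls in group 1's text for each match.

'[lkl]nu[ot][lkl]nu'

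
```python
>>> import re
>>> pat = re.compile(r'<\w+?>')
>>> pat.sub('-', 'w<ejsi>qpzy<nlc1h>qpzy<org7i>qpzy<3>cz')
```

'w-qpzy-qpzy-qpzy-cz'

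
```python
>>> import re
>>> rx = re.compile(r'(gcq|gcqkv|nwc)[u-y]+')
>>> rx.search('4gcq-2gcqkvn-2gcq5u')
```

`re.search` scans for the first position where the pattern succeeds.
Here nothing in the string fits, so the call returns None.

None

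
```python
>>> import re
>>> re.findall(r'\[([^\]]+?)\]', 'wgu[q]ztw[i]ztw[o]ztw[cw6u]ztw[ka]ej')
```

Because there's exactly one group, `findall` drops the full match and keeps group 1 from each hit.

['q', 'i', 'o', 'cw6u', 'ka']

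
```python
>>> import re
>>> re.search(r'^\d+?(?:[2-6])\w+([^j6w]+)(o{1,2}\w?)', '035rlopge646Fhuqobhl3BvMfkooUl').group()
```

Pattern: anchored at the start of the string; then one or more of a digit (lazy); then a character in [2-6] (non-capturing group); then one or more of a word character; then one or more of any character except [j6w] (captured); then 1 to 2 of the literal 'o', then optionally a word character (captured).
The match spans [0:29] → '035rlopge646Fhuqobhl3BvMfkooU'.

'035rlopge646Fhuqobhl3BvMfkooU'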